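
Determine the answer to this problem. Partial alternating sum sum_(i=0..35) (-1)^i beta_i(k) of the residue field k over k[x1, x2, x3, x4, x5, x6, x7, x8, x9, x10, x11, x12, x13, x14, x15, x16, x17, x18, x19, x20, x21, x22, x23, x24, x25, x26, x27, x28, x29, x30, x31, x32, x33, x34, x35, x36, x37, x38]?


Koszul resolution: beta_i(k)=C(n,i), n=38
sum_(i=0..p) (-1)^i C(n,i) = (-1)^p C(n-1,p)
(-1)^35*C(37,35) = (-1)^35*666 = -666


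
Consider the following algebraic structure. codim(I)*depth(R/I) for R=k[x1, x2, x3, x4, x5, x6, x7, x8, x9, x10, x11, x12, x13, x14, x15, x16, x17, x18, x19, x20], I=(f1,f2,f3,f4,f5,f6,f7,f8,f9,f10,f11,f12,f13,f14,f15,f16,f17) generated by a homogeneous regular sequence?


codim=17, depth=dim(R/I)=20-17=3
Product=17*3=51


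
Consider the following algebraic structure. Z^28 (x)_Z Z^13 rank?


rank(M(x)N) = rank(M)*rank(N)
28*13 = 364


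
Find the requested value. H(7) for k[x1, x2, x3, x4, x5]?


C(d+n-1,n-1)=C(11,4)=330


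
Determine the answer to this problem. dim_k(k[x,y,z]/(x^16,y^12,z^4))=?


Basis: x^iy^jz^k, i<16,j<12,k<4
16*12*4=768


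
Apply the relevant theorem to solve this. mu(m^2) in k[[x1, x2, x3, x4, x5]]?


C(n+d-1,d)=C(6,2)=15


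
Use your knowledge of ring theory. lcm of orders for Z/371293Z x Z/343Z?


Exponent = lcm of the cyclic orders; pairwise coprime => product.
13^5*7^3=371293*343=127353499


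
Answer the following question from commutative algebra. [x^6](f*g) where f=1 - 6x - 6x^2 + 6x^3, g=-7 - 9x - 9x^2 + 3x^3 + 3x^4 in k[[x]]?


[x^6] = sum a_i*b_j, i+j=6
  -6*3=-18
  6*3=18
Sum=0


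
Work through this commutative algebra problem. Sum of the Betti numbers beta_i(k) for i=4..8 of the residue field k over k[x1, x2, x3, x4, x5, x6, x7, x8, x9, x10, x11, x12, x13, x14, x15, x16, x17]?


Koszul resolution: beta_i(k)=C(n,i), n=17
C(17,4)=2380, C(17,5)=6188, C(17,6)=12376, C(17,7)=19448, C(17,8)=24310
Sum=64702


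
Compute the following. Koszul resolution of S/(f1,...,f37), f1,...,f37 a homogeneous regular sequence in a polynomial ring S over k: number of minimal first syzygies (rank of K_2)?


Regular sequence => Koszul complex is the minimal free resolution.
Syz_1 minimally generated by Koszul relations f_i*e_j - f_j*e_i (i<j): mu(Syz_1) = beta_2 = C(m,2) = m(m-1)/2
m=37
37*36/2 = 666


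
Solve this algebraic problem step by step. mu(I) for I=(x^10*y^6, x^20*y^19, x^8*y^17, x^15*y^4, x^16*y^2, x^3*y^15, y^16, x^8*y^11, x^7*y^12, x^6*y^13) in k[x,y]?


Remove redundant (divisible by others).
x^8*y^17 redundant.
x^20*y^19 redundant.
Min: x^16*y^2, x^15*y^4, x^10*y^6, x^8*y^11, x^7*y^12, x^6*y^13, x^3*y^15, y^16
Count=8


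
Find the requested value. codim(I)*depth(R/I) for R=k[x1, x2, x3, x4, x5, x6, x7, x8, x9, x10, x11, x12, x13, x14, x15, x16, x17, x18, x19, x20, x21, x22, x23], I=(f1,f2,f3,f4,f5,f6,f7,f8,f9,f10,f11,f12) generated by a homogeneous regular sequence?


codim=12, depth=dim(R/I)=23-12=11
Product=12*11=132


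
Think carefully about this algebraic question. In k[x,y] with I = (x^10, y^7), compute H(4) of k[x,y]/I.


k[x,y], I = (x^10, y^7), d = 4
Need i < 10 and d-i < 7.
Range: 0 <= i <= 4.
H(4) = 5


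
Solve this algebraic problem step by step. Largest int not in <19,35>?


gcd(19,35)=1 => F=ab-a-b=19*35-19-35=665-54=611


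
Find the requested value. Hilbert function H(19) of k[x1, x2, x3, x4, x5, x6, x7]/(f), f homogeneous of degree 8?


C(25,6)-C(17,6)=177100-12376=164724


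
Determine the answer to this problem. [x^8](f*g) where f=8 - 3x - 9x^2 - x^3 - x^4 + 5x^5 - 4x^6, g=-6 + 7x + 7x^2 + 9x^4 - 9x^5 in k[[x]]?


[x^8] = sum a_i*b_j, i+j=8
  -1*-9=9
  -1*9=-9
  -4*7=-28
Sum=-28


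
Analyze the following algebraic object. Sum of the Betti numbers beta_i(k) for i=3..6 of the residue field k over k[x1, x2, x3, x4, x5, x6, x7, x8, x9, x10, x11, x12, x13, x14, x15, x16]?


Koszul resolution: beta_i(k)=C(n,i), n=16
C(16,3)=560, C(16,4)=1820, C(16,5)=4368, C(16,6)=8008
Sum=14756


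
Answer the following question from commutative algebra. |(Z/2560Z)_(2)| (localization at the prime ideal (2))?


2-primary part: 2560=2^9*5
Size=2^9=512


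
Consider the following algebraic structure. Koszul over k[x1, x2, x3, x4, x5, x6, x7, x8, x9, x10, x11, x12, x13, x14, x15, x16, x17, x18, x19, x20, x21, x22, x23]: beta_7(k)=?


C(n,i)=C(23,7)=245157


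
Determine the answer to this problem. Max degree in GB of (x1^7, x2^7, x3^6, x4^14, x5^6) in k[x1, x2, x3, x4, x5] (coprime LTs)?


Pure powers, coprime LTs => already GB.
Degrees: 7, 7, 6, 14, 6
Max=14


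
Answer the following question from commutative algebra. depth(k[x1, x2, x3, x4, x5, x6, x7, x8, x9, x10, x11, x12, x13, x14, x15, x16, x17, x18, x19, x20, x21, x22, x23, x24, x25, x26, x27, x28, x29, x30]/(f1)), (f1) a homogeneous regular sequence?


depth(R)=30
depth(R/I)=30-1=29


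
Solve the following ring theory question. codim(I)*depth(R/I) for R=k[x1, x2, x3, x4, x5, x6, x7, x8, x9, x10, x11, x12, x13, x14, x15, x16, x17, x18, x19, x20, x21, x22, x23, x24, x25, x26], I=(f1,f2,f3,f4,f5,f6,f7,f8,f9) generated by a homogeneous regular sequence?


codim=9, depth=dim(R/I)=26-9=17
Product=9*17=153


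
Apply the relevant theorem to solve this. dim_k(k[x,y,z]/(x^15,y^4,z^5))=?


Basis: x^iy^jz^k, i<15,j<4,k<5
15*4*5=300


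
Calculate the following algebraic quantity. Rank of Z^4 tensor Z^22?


rank(M(x)N) = rank(M)*rank(N)
4*22 = 88


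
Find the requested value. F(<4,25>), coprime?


gcd(4,25)=1 => F=ab-a-b=4*25-4-25=100-29=71


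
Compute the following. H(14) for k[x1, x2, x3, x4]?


C(d+n-1,n-1)=C(17,3)=680


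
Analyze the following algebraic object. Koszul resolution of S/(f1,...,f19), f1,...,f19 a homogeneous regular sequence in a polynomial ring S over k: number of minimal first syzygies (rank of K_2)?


Regular sequence => Koszul complex is the minimal free resolution.
Syz_1 minimally generated by Koszul relations f_i*e_j - f_j*e_i (i<j): mu(Syz_1) = beta_2 = C(m,2) = m(m-1)/2
m=19
19*18/2 = 171


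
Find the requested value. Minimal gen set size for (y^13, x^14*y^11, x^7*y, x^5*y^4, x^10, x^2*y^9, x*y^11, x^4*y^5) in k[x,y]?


Remove redundant (divisible by others).
x^14*y^11 redundant.
Min: x^10, x^7*y, x^5*y^4, x^4*y^5, x^2*y^9, x*y^11, y^13
Count=7


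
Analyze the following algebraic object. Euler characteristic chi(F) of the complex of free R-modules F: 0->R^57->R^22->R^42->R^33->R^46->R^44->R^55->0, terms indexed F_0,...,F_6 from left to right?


chi = sum (-1)^i * rank:
(-1)^0*57=57
(-1)^1*22=-22
(-1)^2*42=42
(-1)^3*33=-33
(-1)^4*46=46
(-1)^5*44=-44
(-1)^6*55=55
chi=101


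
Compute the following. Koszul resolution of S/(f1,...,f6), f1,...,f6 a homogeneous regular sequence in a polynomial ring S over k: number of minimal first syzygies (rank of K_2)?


Regular sequence => Koszul complex is the minimal free resolution.
Syz_1 minimally generated by Koszul relations f_i*e_j - f_j*e_i (i<j): mu(Syz_1) = beta_2 = C(m,2) = m(m-1)/2
m=6
6*5/2 = 15


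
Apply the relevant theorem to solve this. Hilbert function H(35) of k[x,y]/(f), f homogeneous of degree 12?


H(t)=d for t>=d-1.
d=12, t=35
H(35)=12


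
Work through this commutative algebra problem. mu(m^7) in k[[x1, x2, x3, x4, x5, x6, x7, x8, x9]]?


C(n+d-1,d)=C(15,7)=6435


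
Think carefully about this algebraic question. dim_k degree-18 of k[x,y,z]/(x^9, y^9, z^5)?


Need i<9, j<9, k<5 with i+j+k=18.
For each i, j ranges over max(0,18-i-4)..min(8,18-i):
  i=0: j in [14,8] -> 0
  i=1: j in [13,8] -> 0
  i=2: j in [12,8] -> 0
  i=3: j in [11,8] -> 0
  i=4: j in [10,8] -> 0
  i=5: j in [9,8] -> 0
  i=6: j in [8,8] -> 1
  i=7: j in [7,8] -> 2
  i=8: j in [6,8] -> 3
H(18) = 0+0+0+0+0+0+1+2+3 = 6


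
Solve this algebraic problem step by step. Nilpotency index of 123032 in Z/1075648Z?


123032^k mod 1075648:
k=1: 123032
k=2: 354368
k=3: 439040
k=4: 153664
k=5: 0
First zero at k = 5


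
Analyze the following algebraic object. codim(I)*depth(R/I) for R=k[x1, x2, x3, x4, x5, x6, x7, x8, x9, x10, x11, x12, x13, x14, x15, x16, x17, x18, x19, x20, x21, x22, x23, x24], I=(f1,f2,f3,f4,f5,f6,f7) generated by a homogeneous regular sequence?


codim=7, depth=dim(R/I)=24-7=17
Product=7*17=119


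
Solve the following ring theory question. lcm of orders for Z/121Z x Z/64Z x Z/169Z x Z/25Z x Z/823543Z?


Exponent = lcm of the cyclic orders; pairwise coprime => product.
11^2*2^6*13^2*5^2*7^7=121*64*169*25*823543=26945009291200


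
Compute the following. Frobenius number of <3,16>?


gcd(3,16)=1 => F=ab-a-b=3*16-3-16=48-19=29


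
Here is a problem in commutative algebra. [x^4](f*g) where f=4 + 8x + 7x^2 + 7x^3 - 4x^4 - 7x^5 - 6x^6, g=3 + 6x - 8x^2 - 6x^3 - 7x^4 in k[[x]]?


[x^4] = sum a_i*b_j, i+j=4
  4*-7=-28
  8*-6=-48
  7*-8=-56
  7*6=42
  -4*3=-12
Sum=-102


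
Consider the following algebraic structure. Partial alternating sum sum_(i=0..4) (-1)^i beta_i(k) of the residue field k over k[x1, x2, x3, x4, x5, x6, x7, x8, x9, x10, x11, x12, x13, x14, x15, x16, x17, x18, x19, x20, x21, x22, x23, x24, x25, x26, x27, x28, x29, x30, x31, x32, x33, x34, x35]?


Koszul resolution: beta_i(k)=C(n,i), n=35
sum_(i=0..p) (-1)^i C(n,i) = (-1)^p C(n-1,p)
(-1)^4*C(34,4) = (-1)^4*46376 = 46376


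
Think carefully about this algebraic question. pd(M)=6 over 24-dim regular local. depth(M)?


pd+depth=depth(R)=24
depth=24-6=18


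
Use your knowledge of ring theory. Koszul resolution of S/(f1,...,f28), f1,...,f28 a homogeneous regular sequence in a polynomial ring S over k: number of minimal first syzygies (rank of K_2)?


Regular sequence => Koszul complex is the minimal free resolution.
Syz_1 minimally generated by Koszul relations f_i*e_j - f_j*e_i (i<j): mu(Syz_1) = beta_2 = C(m,2) = m(m-1)/2
m=28
28*27/2 = 378


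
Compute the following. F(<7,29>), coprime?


gcd(7,29)=1 => F=ab-a-b=7*29-7-29=203-36=167


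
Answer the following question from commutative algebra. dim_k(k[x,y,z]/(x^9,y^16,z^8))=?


Basis: x^iy^jz^k, i<9,j<16,k<8
9*16*8=1152


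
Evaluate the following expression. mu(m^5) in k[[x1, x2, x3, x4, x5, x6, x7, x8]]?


C(n+d-1,d)=C(12,5)=792


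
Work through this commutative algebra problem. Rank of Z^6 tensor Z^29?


rank(M(x)N) = rank(M)*rank(N)
6*29 = 174


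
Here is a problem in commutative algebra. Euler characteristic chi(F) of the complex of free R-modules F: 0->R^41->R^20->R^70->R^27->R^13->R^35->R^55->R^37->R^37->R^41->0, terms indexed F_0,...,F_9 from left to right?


chi = sum (-1)^i * rank:
(-1)^0*41=41
(-1)^1*20=-20
(-1)^2*70=70
(-1)^3*27=-27
(-1)^4*13=13
(-1)^5*35=-35
(-1)^6*55=55
(-1)^7*37=-37
(-1)^8*37=37
(-1)^9*41=-41
chi=56


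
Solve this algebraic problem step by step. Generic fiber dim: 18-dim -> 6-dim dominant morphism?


dim(fiber)=dim(X)-dim(Y)=18-6=12


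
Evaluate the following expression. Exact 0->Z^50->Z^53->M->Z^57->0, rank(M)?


Alt sum=0:
(-1)^0*50 + (-1)^1*53 + (-1)^2*? + (-1)^3*57=0
rank(M)=60


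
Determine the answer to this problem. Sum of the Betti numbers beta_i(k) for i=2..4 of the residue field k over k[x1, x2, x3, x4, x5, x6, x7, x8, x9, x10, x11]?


Koszul resolution: beta_i(k)=C(n,i), n=11
C(11,2)=55, C(11,3)=165, C(11,4)=330
Sum=550


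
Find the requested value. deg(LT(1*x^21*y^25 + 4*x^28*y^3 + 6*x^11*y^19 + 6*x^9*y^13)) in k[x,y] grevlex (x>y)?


LT: 1*x^21*y^25
deg_x=21, deg_y=25
Total=21+25=46


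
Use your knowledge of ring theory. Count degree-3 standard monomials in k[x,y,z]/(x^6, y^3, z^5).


Need i<6, j<3, k<5 with i+j+k=3.
For each i, j ranges over max(0,3-i-4)..min(2,3-i):
  i=0: j in [0,2] -> 3
  i=1: j in [0,2] -> 3
  i=2: j in [0,1] -> 2
  i=3: j in [0,0] -> 1
H(3) = 3+3+2+1 = 9


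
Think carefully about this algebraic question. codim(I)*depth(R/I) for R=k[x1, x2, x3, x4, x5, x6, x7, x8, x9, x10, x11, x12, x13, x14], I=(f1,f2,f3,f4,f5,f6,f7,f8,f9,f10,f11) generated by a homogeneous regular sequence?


codim=11, depth=dim(R/I)=14-11=3
Product=11*3=33


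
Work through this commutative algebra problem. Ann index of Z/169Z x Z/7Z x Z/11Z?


Exponent = lcm of the cyclic orders; pairwise coprime => product.
13^2*7^1*11^1=169*7*11=13013


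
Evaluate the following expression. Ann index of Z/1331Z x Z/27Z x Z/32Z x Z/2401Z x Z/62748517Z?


Exponent = lcm of the cyclic orders; pairwise coprime => product.
11^3*3^3*2^5*7^4*13^7=1331*27*32*2401*62748517=173255657167520928


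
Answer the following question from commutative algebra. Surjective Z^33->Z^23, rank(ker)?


rank(ker) = 33-23 = 10


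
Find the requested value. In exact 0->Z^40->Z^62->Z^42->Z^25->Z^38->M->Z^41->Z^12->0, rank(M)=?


Alt sum=0:
(-1)^0*40 + (-1)^1*62 + (-1)^2*42 + (-1)^3*25 + (-1)^4*38 + (-1)^5*? + (-1)^6*41 + (-1)^7*12=0
rank(M)=62


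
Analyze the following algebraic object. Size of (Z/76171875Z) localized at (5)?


5-primary part: 76171875=5^9*39
Size=5^9=1953125


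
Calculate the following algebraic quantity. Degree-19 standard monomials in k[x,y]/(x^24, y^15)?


k[x,y], I = (x^24, y^15), d = 19
Need i < 24 and d-i < 15.
Range: 5 <= i <= 19.
H(19) = 15


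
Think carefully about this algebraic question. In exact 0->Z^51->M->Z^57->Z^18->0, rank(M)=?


Alt sum=0:
(-1)^0*51 + (-1)^1*? + (-1)^2*57 + (-1)^3*18=0
rank(M)=90


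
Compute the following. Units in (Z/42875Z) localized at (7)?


Local ring = Z/343Z.
phi(343) = 7^2*(7-1) = 294


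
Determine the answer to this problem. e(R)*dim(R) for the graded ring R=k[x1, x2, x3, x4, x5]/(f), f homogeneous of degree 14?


e(R)=deg(f)=14, dim(R)=5-1=4
e*dim=14*4=56


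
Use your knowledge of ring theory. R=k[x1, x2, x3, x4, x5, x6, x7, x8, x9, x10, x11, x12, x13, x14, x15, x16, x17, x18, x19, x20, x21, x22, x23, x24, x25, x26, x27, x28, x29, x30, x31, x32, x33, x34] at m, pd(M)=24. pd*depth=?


pd+depth=34
depth=34-24=10
pd*depth=24*10=240


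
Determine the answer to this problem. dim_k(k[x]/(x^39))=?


Basis: 1,x,...,x^38
dim=39


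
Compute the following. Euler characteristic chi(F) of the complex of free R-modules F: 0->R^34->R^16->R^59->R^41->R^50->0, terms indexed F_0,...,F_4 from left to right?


chi = sum (-1)^i * rank:
(-1)^0*34=34
(-1)^1*16=-16
(-1)^2*59=59
(-1)^3*41=-41
(-1)^4*50=50
chi=86


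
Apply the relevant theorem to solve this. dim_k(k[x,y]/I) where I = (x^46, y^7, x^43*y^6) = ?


k[x,y]/I, I = (x^46, y^7, x^43*y^6)
Rect: 46x7=322. Corner: (46-43)x(7-6)=3.
dim = 322-3 = 319


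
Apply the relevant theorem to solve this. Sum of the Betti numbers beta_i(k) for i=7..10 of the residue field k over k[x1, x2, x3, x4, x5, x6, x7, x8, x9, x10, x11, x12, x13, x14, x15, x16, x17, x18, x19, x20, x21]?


Koszul resolution: beta_i(k)=C(n,i), n=21
C(21,7)=116280, C(21,8)=203490, C(21,9)=293930, C(21,10)=352716
Sum=966416


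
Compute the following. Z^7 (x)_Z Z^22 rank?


rank(M(x)N) = rank(M)*rank(N)
7*22 = 154


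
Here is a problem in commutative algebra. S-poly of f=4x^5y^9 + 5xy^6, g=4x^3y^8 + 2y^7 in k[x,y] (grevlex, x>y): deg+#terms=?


LT(f)=4x^5y^9, LT(g)=4x^3y^8
lcm(LM)=x^5y^9
S(f,g) (scaled by 16 to clear denominators) = 4*f - 4x^2y*g = -8x^2y^8 + 20xy^6
2 terms, deg 10.
10+2=12


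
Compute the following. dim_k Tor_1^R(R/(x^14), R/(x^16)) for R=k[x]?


Tor_1(R/I,R/J)=(I cap J)/IJ=(x^16)/(x^30)
dim=30-16=min(14,16)=14


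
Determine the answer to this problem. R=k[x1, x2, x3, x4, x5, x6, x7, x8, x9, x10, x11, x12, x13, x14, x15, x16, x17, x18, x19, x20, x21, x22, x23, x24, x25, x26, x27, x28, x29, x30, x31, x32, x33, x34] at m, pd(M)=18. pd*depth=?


pd+depth=34
depth=34-18=16
pd*depth=18*16=288


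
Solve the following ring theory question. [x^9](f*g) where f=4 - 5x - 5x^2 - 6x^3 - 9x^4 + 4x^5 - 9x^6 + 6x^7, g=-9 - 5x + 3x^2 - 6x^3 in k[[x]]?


[x^9] = sum a_i*b_j, i+j=9
  -9*-6=54
  6*3=18
Sum=72


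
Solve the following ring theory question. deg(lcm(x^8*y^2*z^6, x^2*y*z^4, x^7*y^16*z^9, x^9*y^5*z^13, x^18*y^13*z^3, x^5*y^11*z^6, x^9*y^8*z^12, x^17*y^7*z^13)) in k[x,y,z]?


lcm = componentwise max:
x: max(8,2,7,9,18,5,9,17)=18
y: max(2,1,16,5,13,11,8,7)=16
z: max(6,4,9,13,3,6,12,13)=13
Total=18+16+13=47


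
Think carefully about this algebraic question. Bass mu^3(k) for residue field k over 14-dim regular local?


C(n,i)=C(14,3)=364


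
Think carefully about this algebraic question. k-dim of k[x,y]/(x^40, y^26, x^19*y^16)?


k[x,y]/I, I = (x^40, y^26, x^19*y^16)
Rect: 40x26=1040. Corner: (40-19)x(26-16)=210.
dim = 1040-210 = 830


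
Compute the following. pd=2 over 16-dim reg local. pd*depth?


pd+depth=16
depth=16-2=14
pd*depth=2*14=28


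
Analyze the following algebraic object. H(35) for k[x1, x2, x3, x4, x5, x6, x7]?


C(d+n-1,n-1)=C(41,6)=4496388


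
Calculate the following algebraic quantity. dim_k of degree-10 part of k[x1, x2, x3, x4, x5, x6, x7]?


C(d+n-1,n-1)=C(16,6)=8008


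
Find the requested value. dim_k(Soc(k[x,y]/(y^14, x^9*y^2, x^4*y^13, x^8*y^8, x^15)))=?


Socle = ann(m) = span of standard monomials u with x*u, y*u in I (staircase corners).
Minimal generators: x^15, x^9*y^2, x^8*y^8, x^4*y^13, y^14
Corners: x^3y^13, x^7y^12, x^8y^7, x^14y
Socle dim=4


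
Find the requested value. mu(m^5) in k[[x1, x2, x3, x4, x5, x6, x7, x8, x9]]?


C(n+d-1,d)=C(13,5)=1287


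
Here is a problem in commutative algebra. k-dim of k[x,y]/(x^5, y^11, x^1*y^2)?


k[x,y]/I, I = (x^5, y^11, x^1*y^2)
Rect: 5x11=55. Corner: (5-1)x(11-2)=36.
dim = 55-36 = 19


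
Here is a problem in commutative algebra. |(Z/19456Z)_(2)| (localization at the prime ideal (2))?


2-primary part: 19456=2^10*19
Size=2^10=1024


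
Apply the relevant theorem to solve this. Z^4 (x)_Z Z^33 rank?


rank(M(x)N) = rank(M)*rank(N)
4*33 = 132


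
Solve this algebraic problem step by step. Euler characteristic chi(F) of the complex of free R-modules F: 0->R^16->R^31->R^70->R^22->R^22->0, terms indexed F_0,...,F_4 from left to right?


chi = sum (-1)^i * rank:
(-1)^0*16=16
(-1)^1*31=-31
(-1)^2*70=70
(-1)^3*22=-22
(-1)^4*22=22
chi=55


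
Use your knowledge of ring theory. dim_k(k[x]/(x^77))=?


Basis: 1,x,...,x^76
dim=77


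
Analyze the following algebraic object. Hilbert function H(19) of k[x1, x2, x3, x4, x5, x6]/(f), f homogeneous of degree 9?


C(24,5)-C(15,5)=42504-3003=39501


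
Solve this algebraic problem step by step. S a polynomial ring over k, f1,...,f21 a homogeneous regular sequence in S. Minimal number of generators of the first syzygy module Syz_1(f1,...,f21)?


Regular sequence => Koszul complex is the minimal free resolution.
Syz_1 minimally generated by Koszul relations f_i*e_j - f_j*e_i (i<j): mu(Syz_1) = beta_2 = C(m,2) = m(m-1)/2
m=21
21*20/2 = 210


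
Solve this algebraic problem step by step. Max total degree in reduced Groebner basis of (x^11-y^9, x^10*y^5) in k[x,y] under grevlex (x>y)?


LT(f1)=x^11, LT(f2)=x^10y^5, lcm=x^11y^5
S(f1,f2) = y^5*f1 - x^1*f2 = -y^14
Reduced GB = {f1, f2, y^14}; degrees 11, 15, 14
Max = 15


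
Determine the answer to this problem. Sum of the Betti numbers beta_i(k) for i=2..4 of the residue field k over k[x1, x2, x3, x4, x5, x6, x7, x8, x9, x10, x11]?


Koszul resolution: beta_i(k)=C(n,i), n=11
C(11,2)=55, C(11,3)=165, C(11,4)=330
Sum=550


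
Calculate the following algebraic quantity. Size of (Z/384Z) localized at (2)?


2-primary part: 384=2^7*3
Size=2^7=128


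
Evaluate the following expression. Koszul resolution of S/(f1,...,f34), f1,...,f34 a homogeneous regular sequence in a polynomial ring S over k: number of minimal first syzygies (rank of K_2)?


Regular sequence => Koszul complex is the minimal free resolution.
Syz_1 minimally generated by Koszul relations f_i*e_j - f_j*e_i (i<j): mu(Syz_1) = beta_2 = C(m,2) = m(m-1)/2
m=34
34*33/2 = 561


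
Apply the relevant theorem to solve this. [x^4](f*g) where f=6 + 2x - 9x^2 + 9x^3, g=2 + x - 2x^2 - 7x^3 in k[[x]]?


[x^4] = sum a_i*b_j, i+j=4
  2*-7=-14
  -9*-2=18
  9*1=9
Sum=13


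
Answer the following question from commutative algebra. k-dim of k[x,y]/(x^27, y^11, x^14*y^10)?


k[x,y]/I, I = (x^27, y^11, x^14*y^10)
Rect: 27x11=297. Corner: (27-14)x(11-10)=13.
dim = 297-13 = 284


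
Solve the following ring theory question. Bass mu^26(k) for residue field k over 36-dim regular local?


C(n,i)=C(36,26)=254186856


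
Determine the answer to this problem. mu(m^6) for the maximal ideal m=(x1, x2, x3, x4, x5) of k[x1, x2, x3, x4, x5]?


Graded Nakayama: mu(m^d) = dim_k (m^d/m^(d+1)) = #degree-6 monomials in 5 vars
C(n+d-1,d)=C(10,6)=210


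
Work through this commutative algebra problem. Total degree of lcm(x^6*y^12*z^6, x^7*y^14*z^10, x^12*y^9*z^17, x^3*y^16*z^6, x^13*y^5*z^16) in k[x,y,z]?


lcm = componentwise max:
x: max(6,7,12,3,13)=13
y: max(12,14,9,16,5)=16
z: max(6,10,17,6,16)=17
Total=13+16+17=46


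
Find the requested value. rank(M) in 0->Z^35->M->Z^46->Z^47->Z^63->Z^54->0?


Alt sum=0:
(-1)^0*35 + (-1)^1*? + (-1)^2*46 + (-1)^3*47 + (-1)^4*63 + (-1)^5*54=0
rank(M)=43


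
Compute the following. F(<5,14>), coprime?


gcd(5,14)=1 => F=ab-a-b=5*14-5-14=70-19=51


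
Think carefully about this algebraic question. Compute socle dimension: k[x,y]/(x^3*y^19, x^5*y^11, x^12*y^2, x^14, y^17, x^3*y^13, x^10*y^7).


Socle = ann(m) = span of standard monomials u with x*u, y*u in I (staircase corners).
Redundant generators: x^3*y^19
Minimal generators: x^14, x^12*y^2, x^10*y^7, x^5*y^11, x^3*y^13, y^17
Corners: x^2y^16, x^4y^12, x^9y^10, x^11y^6, x^13y
Socle dim=5


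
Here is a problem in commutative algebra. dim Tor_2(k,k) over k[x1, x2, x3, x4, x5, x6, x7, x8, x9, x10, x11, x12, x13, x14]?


Koszul: C(n,i)=C(14,2)=91


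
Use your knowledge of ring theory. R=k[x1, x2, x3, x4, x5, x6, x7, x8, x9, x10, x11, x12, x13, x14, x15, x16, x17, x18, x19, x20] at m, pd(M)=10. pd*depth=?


pd+depth=20
depth=20-10=10
pd*depth=10*10=100


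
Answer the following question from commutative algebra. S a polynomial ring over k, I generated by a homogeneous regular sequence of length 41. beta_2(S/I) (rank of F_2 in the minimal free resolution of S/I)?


Regular sequence => Koszul complex is the minimal free resolution.
Syz_1 minimally generated by Koszul relations f_i*e_j - f_j*e_i (i<j): mu(Syz_1) = beta_2 = C(m,2) = m(m-1)/2
m=41
41*40/2 = 820


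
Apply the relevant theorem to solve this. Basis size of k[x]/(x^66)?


Basis: 1,x,...,x^65
dim=66


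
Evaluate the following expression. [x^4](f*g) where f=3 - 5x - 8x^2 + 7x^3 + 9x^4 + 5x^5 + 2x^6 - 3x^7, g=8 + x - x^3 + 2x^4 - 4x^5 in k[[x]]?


[x^4] = sum a_i*b_j, i+j=4
  3*2=6
  -5*-1=5
  7*1=7
  9*8=72
Sum=90


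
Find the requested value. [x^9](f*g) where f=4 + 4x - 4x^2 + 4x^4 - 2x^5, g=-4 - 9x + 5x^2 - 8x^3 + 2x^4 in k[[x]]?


[x^9] = sum a_i*b_j, i+j=9
  -2*2=-4
Sum=-4


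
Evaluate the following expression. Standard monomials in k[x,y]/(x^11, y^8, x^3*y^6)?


k[x,y]/I, I = (x^11, y^8, x^3*y^6)
Rect: 11x8=88. Corner: (11-3)x(8-6)=16.
dim = 88-16 = 72


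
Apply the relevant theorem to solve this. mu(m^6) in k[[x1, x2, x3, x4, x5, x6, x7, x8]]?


C(n+d-1,d)=C(13,6)=1716


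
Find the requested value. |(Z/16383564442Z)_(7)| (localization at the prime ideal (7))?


7-primary part: 16383564442=7^10*58
Size=7^10=282475249


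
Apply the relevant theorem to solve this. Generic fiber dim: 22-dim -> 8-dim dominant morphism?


dim(fiber)=dim(X)-dim(Y)=22-8=14


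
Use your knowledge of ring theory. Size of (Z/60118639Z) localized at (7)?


7-primary part: 60118639=7^7*73
Size=7^7=823543


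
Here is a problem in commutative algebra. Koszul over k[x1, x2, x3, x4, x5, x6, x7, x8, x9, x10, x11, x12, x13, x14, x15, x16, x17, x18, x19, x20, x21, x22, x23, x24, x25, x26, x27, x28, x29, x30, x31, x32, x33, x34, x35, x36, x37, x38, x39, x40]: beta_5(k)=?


C(n,i)=C(40,5)=658008


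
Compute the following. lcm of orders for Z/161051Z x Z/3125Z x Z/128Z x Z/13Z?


Exponent = lcm of the cyclic orders; pairwise coprime => product.
11^5*5^5*2^7*13^1=161051*3125*128*13=837465200000


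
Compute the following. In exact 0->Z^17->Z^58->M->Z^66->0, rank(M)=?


Alt sum=0:
(-1)^0*17 + (-1)^1*58 + (-1)^2*? + (-1)^3*66=0
rank(M)=107


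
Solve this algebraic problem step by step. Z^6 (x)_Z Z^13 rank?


rank(M(x)N) = rank(M)*rank(N)
6*13 = 78


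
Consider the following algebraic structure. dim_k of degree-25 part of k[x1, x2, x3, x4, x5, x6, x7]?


C(d+n-1,n-1)=C(31,6)=736281


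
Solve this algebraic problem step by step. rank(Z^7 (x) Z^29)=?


rank(M(x)N) = rank(M)*rank(N)
7*29 = 203


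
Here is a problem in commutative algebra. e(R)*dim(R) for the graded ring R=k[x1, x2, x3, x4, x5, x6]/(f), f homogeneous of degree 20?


e(R)=deg(f)=20, dim(R)=6-1=5
e*dim=20*5=100


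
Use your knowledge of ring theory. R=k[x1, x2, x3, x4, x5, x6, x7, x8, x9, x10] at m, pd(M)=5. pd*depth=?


pd+depth=10
depth=10-5=5
pd*depth=5*5=25


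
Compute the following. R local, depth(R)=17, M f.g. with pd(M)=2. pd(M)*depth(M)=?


pd+depth=17
depth=17-2=15
pd*depth=2*15=30


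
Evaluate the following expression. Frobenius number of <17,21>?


gcd(17,21)=1 => F=ab-a-b=17*21-17-21=357-38=319


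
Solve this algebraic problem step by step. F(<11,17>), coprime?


gcd(11,17)=1 => F=ab-a-b=11*17-11-17=187-28=159


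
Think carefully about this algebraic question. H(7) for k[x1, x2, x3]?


C(d+n-1,n-1)=C(9,2)=36


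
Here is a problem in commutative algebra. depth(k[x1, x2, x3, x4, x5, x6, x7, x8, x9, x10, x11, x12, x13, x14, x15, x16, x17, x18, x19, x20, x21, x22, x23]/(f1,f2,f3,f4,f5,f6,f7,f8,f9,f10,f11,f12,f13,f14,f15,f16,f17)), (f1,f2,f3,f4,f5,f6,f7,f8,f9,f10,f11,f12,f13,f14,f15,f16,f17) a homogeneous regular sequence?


depth(R)=23
depth(R/I)=23-17=6


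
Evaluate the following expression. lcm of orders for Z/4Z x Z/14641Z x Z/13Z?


Exponent = lcm of the cyclic orders; pairwise coprime => product.
2^2*11^4*13^1=4*14641*13=761332


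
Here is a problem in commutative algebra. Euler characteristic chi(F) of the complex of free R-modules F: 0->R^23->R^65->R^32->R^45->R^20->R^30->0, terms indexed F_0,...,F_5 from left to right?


chi = sum (-1)^i * rank:
(-1)^0*23=23
(-1)^1*65=-65
(-1)^2*32=32
(-1)^3*45=-45
(-1)^4*20=20
(-1)^5*30=-30
chi=-65


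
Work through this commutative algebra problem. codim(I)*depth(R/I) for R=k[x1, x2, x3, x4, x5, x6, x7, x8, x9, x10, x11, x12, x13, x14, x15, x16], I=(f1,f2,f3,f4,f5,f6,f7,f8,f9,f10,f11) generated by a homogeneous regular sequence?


codim=11, depth=dim(R/I)=16-11=5
Product=11*5=55


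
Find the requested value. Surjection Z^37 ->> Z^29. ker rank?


rank(ker) = 37-29 = 8


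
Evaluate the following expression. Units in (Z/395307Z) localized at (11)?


Local ring = Z/14641Z.
phi(14641) = 11^3*(11-1) = 13310


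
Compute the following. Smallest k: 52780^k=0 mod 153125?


52780^k mod 153125:
k=1: 52780
k=2: 78400
k=3: 55125
k=4: 122500
k=5: 0
First zero at k = 5


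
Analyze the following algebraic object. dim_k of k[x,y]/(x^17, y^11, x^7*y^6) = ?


k[x,y]/I, I = (x^17, y^11, x^7*y^6)
Rect: 17x11=187. Corner: (17-7)x(11-6)=50.
dim = 187-50 = 137


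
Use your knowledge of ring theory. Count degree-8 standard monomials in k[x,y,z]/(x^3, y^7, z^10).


Need i<3, j<7, k<10 with i+j+k=8.
For each i, j ranges over max(0,8-i-9)..min(6,8-i):
  i=0: j in [0,6] -> 7
  i=1: j in [0,6] -> 7
  i=2: j in [0,6] -> 7
H(8) = 7+7+7 = 21


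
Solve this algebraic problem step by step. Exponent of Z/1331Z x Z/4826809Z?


Exponent = lcm of the cyclic orders; pairwise coprime => product.
11^3*13^6=1331*4826809=6424482779


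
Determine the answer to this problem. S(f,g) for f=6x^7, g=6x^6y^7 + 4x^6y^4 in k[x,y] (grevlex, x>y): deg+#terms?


LT(f)=6x^7, LT(g)=6x^6y^7
lcm(LM)=x^7y^7
S(f,g) (scaled by 36 to clear denominators) = 6y^7*f - 6x*g = -24x^7y^4
1 terms, deg 11.
11+1=12


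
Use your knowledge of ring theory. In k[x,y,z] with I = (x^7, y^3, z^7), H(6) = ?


Need i<7, j<3, k<7 with i+j+k=6.
For each i, j ranges over max(0,6-i-6)..min(2,6-i):
  i=0: j in [0,2] -> 3
  i=1: j in [0,2] -> 3
  i=2: j in [0,2] -> 3
  i=3: j in [0,2] -> 3
  i=4: j in [0,2] -> 3
  i=5: j in [0,1] -> 2
  i=6: j in [0,0] -> 1
H(6) = 3+3+3+3+3+2+1 = 18


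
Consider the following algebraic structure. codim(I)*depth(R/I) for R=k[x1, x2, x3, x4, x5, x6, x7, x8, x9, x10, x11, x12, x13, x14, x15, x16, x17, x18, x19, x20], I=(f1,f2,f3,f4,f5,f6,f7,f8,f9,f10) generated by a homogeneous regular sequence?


codim=10, depth=dim(R/I)=20-10=10
Product=10*10=100


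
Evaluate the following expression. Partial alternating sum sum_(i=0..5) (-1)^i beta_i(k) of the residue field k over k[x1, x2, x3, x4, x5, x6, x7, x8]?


Koszul resolution: beta_i(k)=C(n,i), n=8
sum_(i=0..p) (-1)^i C(n,i) = (-1)^p C(n-1,p)
(-1)^5*C(7,5) = (-1)^5*21 = -21


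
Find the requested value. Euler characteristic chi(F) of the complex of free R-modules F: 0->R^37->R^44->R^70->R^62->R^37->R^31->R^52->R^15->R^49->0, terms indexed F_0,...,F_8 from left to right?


chi = sum (-1)^i * rank:
(-1)^0*37=37
(-1)^1*44=-44
(-1)^2*70=70
(-1)^3*62=-62
(-1)^4*37=37
(-1)^5*31=-31
(-1)^6*52=52
(-1)^7*15=-15
(-1)^8*49=49
chi=93


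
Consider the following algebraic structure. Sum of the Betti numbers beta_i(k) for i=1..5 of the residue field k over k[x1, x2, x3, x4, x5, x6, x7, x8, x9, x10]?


Koszul resolution: beta_i(k)=C(n,i), n=10
C(10,1)=10, C(10,2)=45, C(10,3)=120, C(10,4)=210, C(10,5)=252
Sum=637


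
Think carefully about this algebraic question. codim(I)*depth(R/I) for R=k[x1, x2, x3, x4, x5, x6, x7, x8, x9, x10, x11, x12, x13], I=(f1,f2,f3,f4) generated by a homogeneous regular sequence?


codim=4, depth=dim(R/I)=13-4=9
Product=4*9=36


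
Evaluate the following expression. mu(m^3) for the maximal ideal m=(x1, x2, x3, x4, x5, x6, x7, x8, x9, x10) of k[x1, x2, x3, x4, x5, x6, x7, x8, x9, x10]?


Graded Nakayama: mu(m^d) = dim_k (m^d/m^(d+1)) = #degree-3 monomials in 10 vars
C(n+d-1,d)=C(12,3)=220


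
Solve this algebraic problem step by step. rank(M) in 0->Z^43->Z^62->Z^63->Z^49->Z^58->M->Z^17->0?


Alt sum=0:
(-1)^0*43 + (-1)^1*62 + (-1)^2*63 + (-1)^3*49 + (-1)^4*58 + (-1)^5*? + (-1)^6*17=0
rank(M)=70


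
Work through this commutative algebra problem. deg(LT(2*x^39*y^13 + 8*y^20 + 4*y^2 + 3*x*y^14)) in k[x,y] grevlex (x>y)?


LT: 2*x^39*y^13
deg_x=39, deg_y=13
Total=39+13=52


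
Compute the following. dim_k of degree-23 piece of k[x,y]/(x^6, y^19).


k[x,y], I = (x^6, y^19), d = 23
Need i < 6 and d-i < 19.
Range: 5 <= i <= 5.
H(23) = 1


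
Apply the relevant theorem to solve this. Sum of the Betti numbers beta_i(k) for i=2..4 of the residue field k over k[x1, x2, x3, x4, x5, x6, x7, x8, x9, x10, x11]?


Koszul resolution: beta_i(k)=C(n,i), n=11
C(11,2)=55, C(11,3)=165, C(11,4)=330
Sum=550


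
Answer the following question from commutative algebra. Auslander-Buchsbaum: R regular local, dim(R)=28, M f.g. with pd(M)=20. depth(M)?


pd+depth=depth(R)=28
depth=28-20=8


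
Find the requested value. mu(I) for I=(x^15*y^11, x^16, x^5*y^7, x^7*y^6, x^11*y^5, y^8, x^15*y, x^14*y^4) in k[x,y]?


Remove redundant (divisible by others).
x^15*y^11 redundant.
Min: x^16, x^15*y, x^14*y^4, x^11*y^5, x^7*y^6, x^5*y^7, y^8
Count=7


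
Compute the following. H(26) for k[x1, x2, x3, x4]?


C(d+n-1,n-1)=C(29,3)=3654


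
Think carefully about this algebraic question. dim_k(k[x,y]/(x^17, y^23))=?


Basis: x^i*y^j, i<17, j<23
17*23=391


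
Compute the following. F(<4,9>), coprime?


gcd(4,9)=1 => F=ab-a-b=4*9-4-9=36-13=23


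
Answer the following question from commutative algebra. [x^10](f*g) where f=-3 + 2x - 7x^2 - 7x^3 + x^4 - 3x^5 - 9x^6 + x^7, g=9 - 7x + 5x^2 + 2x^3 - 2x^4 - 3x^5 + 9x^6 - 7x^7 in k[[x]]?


[x^10] = sum a_i*b_j, i+j=10
  -7*-7=49
  1*9=9
  -3*-3=9
  -9*-2=18
  1*2=2
Sum=87


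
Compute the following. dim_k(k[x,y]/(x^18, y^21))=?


Basis: x^i*y^j, i<18, j<21
18*21=378


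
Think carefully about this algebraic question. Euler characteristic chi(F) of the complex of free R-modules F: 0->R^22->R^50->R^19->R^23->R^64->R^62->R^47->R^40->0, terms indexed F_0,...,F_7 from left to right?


chi = sum (-1)^i * rank:
(-1)^0*22=22
(-1)^1*50=-50
(-1)^2*19=19
(-1)^3*23=-23
(-1)^4*64=64
(-1)^5*62=-62
(-1)^6*47=47
(-1)^7*40=-40
chi=-23


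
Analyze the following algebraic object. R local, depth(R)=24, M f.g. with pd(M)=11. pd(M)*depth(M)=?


pd+depth=24
depth=24-11=13
pd*depth=11*13=143


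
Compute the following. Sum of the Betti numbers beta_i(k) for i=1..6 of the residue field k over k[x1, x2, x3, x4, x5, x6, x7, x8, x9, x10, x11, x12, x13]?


Koszul resolution: beta_i(k)=C(n,i), n=13
C(13,1)=13, C(13,2)=78, C(13,3)=286, C(13,4)=715, C(13,5)=1287, C(13,6)=1716
Sum=4095


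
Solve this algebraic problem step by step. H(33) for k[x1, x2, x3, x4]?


C(d+n-1,n-1)=C(36,3)=7140


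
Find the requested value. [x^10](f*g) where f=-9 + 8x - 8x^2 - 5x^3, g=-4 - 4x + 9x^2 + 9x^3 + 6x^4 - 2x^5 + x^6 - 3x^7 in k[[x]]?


[x^10] = sum a_i*b_j, i+j=10
  -5*-3=15
Sum=15


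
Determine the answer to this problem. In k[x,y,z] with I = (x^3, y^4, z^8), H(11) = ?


Need i<3, j<4, k<8 with i+j+k=11.
For each i, j ranges over max(0,11-i-7)..min(3,11-i):
  i=0: j in [4,3] -> 0
  i=1: j in [3,3] -> 1
  i=2: j in [2,3] -> 2
H(11) = 0+1+2 = 3


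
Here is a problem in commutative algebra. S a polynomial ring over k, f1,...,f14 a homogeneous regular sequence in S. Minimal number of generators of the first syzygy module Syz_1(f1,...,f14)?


Regular sequence => Koszul complex is the minimal free resolution.
Syz_1 minimally generated by Koszul relations f_i*e_j - f_j*e_i (i<j): mu(Syz_1) = beta_2 = C(m,2) = m(m-1)/2
m=14
14*13/2 = 91


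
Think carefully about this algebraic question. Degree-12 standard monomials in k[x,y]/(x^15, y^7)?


k[x,y], I = (x^15, y^7), d = 12
Need i < 15 and d-i < 7.
Range: 6 <= i <= 12.
H(12) = 7


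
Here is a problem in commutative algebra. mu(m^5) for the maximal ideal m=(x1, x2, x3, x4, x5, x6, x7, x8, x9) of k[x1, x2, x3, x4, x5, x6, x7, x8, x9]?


Graded Nakayama: mu(m^d) = dim_k (m^d/m^(d+1)) = #degree-5 monomials in 9 vars
C(n+d-1,d)=C(13,5)=1287


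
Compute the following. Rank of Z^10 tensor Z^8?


rank(M(x)N) = rank(M)*rank(N)
10*8 = 80


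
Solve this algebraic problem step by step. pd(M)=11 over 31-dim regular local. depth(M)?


pd+depth=depth(R)=31
depth=31-11=20


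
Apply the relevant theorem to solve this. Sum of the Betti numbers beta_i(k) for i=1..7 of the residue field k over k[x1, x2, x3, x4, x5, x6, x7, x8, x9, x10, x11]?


Koszul resolution: beta_i(k)=C(n,i), n=11
C(11,1)=11, C(11,2)=55, C(11,3)=165, C(11,4)=330, C(11,5)=462, C(11,6)=462, C(11,7)=330
Sum=1815


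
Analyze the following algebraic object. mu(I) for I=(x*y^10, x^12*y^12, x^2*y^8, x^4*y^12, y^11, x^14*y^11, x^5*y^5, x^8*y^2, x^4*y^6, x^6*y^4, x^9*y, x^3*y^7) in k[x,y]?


Remove redundant (divisible by others).
x^14*y^11 redundant.
x^4*y^12 redundant.
x^12*y^12 redundant.
Min: x^9*y, x^8*y^2, x^6*y^4, x^5*y^5, x^4*y^6, x^3*y^7, x^2*y^8, x*y^10, y^11
Count=9


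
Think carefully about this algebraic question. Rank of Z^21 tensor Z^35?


rank(M(x)N) = rank(M)*rank(N)
21*35 = 735


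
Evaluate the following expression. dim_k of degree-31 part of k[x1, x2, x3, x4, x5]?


C(d+n-1,n-1)=C(35,4)=52360


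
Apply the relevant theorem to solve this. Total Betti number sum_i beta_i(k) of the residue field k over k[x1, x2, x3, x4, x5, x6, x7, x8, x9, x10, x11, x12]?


Koszul resolution: beta_i(k)=C(n,i), n=12
sum_i C(12,i) = 2^12 = 4096


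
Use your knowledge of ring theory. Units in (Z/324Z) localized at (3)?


Local ring = Z/81Z.
phi(81) = 3^3*(3-1) = 54


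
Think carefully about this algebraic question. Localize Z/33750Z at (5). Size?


5-primary part: 33750=5^4*54
Size=5^4=625


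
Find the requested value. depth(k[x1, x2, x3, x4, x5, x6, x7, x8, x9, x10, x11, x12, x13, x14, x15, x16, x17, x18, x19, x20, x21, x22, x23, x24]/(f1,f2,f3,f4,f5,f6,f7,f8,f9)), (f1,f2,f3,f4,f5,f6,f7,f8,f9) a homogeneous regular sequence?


depth(R)=24
depth(R/I)=24-9=15


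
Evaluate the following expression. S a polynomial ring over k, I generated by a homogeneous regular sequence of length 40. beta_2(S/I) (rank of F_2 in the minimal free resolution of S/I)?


Regular sequence => Koszul complex is the minimal free resolution.
Syz_1 minimally generated by Koszul relations f_i*e_j - f_j*e_i (i<j): mu(Syz_1) = beta_2 = C(m,2) = m(m-1)/2
m=40
40*39/2 = 780


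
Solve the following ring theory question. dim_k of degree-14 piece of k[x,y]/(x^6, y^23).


k[x,y], I = (x^6, y^23), d = 14
Need i < 6 and d-i < 23.
Range: 0 <= i <= 5.
H(14) = 6


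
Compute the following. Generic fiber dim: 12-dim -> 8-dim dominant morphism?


dim(fiber)=dim(X)-dim(Y)=12-8=4


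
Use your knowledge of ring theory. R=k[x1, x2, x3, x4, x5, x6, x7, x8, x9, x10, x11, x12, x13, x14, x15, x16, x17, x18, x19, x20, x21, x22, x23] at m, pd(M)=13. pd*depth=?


pd+depth=23
depth=23-13=10
pd*depth=13*10=130


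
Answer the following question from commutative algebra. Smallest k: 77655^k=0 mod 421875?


77655^k mod 421875:
k=1: 77655
k=2: 17775
k=3: 364500
k=4: 388125
k=5: 253125
k=6: 0
First zero at k = 6


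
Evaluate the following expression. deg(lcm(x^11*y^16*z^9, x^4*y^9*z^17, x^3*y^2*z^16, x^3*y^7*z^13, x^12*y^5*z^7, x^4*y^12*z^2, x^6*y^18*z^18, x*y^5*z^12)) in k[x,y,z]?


lcm = componentwise max:
x: max(11,4,3,3,12,4,6,1)=12
y: max(16,9,2,7,5,12,18,5)=18
z: max(9,17,16,13,7,2,18,12)=18
Total=12+18+18=48


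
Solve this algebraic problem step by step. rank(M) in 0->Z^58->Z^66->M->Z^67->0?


Alt sum=0:
(-1)^0*58 + (-1)^1*66 + (-1)^2*? + (-1)^3*67=0
rank(M)=75


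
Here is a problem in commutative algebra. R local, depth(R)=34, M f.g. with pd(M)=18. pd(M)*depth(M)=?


pd+depth=34
depth=34-18=16
pd*depth=18*16=288


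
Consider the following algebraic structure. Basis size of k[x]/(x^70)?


Basis: 1,x,...,x^69
dim=70


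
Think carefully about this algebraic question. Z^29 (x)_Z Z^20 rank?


rank(M(x)N) = rank(M)*rank(N)
29*20 = 580


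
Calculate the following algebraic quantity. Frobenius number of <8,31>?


gcd(8,31)=1 => F=ab-a-b=8*31-8-31=248-39=209


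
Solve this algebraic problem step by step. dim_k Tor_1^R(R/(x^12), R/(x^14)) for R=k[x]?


Tor_1(R/I,R/J)=(I cap J)/IJ=(x^14)/(x^26)
dim=26-14=min(12,14)=12


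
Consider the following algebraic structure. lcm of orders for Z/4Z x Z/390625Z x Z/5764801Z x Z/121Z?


Exponent = lcm of the cyclic orders; pairwise coprime => product.
2^2*5^8*7^8*11^2=4*390625*5764801*121=1089907689062500


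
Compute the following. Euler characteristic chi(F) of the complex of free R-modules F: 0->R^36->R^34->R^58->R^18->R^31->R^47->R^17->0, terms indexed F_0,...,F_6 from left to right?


chi = sum (-1)^i * rank:
(-1)^0*36=36
(-1)^1*34=-34
(-1)^2*58=58
(-1)^3*18=-18
(-1)^4*31=31
(-1)^5*47=-47
(-1)^6*17=17
chi=43


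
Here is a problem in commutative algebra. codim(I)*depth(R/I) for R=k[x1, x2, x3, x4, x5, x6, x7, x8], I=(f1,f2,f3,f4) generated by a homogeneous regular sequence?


codim=4, depth=dim(R/I)=8-4=4
Product=4*4=16


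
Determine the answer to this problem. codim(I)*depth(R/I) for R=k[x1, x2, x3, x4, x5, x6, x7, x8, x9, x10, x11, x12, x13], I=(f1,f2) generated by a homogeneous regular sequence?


codim=2, depth=dim(R/I)=13-2=11
Product=2*11=22
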